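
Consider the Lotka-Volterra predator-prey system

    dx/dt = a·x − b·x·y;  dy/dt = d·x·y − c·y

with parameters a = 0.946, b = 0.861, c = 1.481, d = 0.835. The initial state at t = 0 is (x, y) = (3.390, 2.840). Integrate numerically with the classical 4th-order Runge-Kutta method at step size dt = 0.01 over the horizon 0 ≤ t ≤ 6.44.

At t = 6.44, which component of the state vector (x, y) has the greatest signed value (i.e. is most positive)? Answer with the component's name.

largest component: y

t=0.000: state=(3.390, 2.840)
step 1 (dt=0.01): k1=(-5.082, 3.833), k2=(-5.100, 3.798), k3=(-5.099, 3.798), k4=(-5.115, 3.762); state += dt/6·(k1+2k2+2k3+k4)
t=0.010: state=(3.339, 2.878)
t=0.020: state=(3.288, 2.915)
t=0.030: state=(3.236, 2.952)
continuing one RK4 step at a time; state shown every 25 steps (Δt=0.25):
t=0.250: state=(2.147, 3.485)
t=0.500: state=(1.280, 3.413)
t=0.750: state=(0.817, 2.917)
t=1.000: state=(0.589, 2.326)
t=1.250: state=(0.480, 1.794)
t=1.500: state=(0.433, 1.361)
t=1.750: state=(0.425, 1.028)
t=2.000: state=(0.444, 0.777)
t=2.250: state=(0.486, 0.591)
t=2.500: state=(0.551, 0.454)
t=2.750: state=(0.640, 0.355)
t=3.000: state=(0.757, 0.284)
t=3.250: state=(0.908, 0.233)
t=3.500: state=(1.098, 0.198)
t=3.750: state=(1.336, 0.176)
t=4.000: state=(1.632, 0.166)
t=4.250: state=(1.995, 0.167)
t=4.500: state=(2.435, 0.183)
t=4.750: state=(2.955, 0.221)
t=5.000: state=(3.542, 0.301)
t=5.250: state=(4.142, 0.463)
t=5.500: state=(4.599, 0.800)
t=5.750: state=(4.601, 1.460)
t=6.000: state=(3.834, 2.466)
t=6.250: state=(2.579, 3.332)
t=6.440: state=(1.750, 3.533)
compare at T: x=1.750, y=3.533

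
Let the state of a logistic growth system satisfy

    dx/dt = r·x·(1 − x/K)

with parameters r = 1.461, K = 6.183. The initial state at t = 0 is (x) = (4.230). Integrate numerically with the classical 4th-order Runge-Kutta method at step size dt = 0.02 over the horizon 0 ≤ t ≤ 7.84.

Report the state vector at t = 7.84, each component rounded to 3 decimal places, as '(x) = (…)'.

t=0.000: state=(4.230)
step 1 (dt=0.02): k1=(1.952), k2=(1.941), k3=(1.942), k4=(1.931); state += dt/6·(k1+2k2+2k3+k4)
t=0.020: state=(4.269)
t=0.040: state=(4.307)
t=0.060: state=(4.345)
continuing one RK4 step at a time; state shown every 25 steps (Δt=0.5):
t=0.500: state=(5.058)
t=1.000: state=(5.585)
t=1.500: state=(5.880)
t=2.000: state=(6.033)
t=2.500: state=(6.110)
t=3.000: state=(6.148)
t=3.500: state=(6.166)
t=4.000: state=(6.175)
t=4.500: state=(6.179)
t=5.000: state=(6.181)
t=5.500: state=(6.182)
t=6.000: state=(6.183)
t=6.500: state=(6.183)
t=7.000: state=(6.183)
t=7.500: state=(6.183)
t=7.840: state=(6.183)

(x) = (6.183)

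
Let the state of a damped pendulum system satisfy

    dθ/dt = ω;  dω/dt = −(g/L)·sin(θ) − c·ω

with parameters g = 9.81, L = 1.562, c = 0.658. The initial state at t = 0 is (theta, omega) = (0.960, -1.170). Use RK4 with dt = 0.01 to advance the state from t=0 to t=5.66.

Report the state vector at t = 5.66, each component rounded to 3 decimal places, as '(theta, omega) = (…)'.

t=0.000: state=(0.960, -1.170)
step 1 (dt=0.01): k1=(-1.170, -4.375), k2=(-1.192, -4.339), k3=(-1.192, -4.339), k4=(-1.213, -4.303); state += dt/6·(k1+2k2+2k3+k4)
t=0.010: state=(0.948, -1.213)
t=0.020: state=(0.936, -1.256)
t=0.030: state=(0.923, -1.298)
continuing one RK4 step at a time; state shown every 20 steps (Δt=0.2):
t=0.200: state=(0.649, -1.877)
t=0.400: state=(0.238, -2.147)
t=0.600: state=(-0.175, -1.909)
t=0.800: state=(-0.498, -1.271)
t=1.000: state=(-0.672, -0.450)
t=1.200: state=(-0.680, 0.354)
t=1.400: state=(-0.541, 0.993)
t=1.600: state=(-0.301, 1.354)
t=1.800: state=(-0.022, 1.373)
t=2.000: state=(0.227, 1.075)
t=2.200: state=(0.394, 0.572)
t=2.400: state=(0.452, 0.008)
t=2.600: state=(0.401, -0.488)
t=2.800: state=(0.267, -0.819)
t=3.000: state=(0.089, -0.926)
t=3.200: state=(-0.088, -0.808)
t=3.400: state=(-0.223, -0.519)
t=3.600: state=(-0.290, -0.149)
t=3.800: state=(-0.283, 0.209)
t=4.000: state=(-0.213, 0.476)
t=4.200: state=(-0.102, 0.603)
t=4.400: state=(0.018, 0.576)
t=4.600: state=(0.119, 0.419)
t=4.800: state=(0.181, 0.186)
t=5.000: state=(0.193, -0.060)
t=5.200: state=(0.160, -0.263)
t=5.400: state=(0.094, -0.380)
t=5.600: state=(0.014, -0.396)
t=5.660: state=(-0.009, -0.382)

(theta, omega) = (-0.009, -0.382)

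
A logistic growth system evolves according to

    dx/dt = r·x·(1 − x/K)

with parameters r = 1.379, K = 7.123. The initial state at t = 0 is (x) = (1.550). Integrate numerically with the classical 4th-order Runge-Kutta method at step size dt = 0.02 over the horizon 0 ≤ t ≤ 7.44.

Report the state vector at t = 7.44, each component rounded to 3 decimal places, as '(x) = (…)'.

t=0.000: state=(1.550)
step 1 (dt=0.02): k1=(1.672), k2=(1.685), k3=(1.685), k4=(1.698); state += dt/6·(k1+2k2+2k3+k4)
t=0.020: state=(1.584)
t=0.040: state=(1.618)
t=0.060: state=(1.653)
continuing one RK4 step at a time; state shown every 25 steps (Δt=0.5):
t=0.500: state=(2.540)
t=1.000: state=(3.738)
t=1.500: state=(4.898)
t=2.000: state=(5.800)
t=2.500: state=(6.392)
t=3.000: state=(6.736)
t=3.500: state=(6.923)
t=4.000: state=(7.021)
t=4.500: state=(7.072)
t=5.000: state=(7.097)
t=5.500: state=(7.110)
t=6.000: state=(7.116)
t=6.500: state=(7.120)
t=7.000: state=(7.121)
t=7.440: state=(7.122)

(x) = (7.122)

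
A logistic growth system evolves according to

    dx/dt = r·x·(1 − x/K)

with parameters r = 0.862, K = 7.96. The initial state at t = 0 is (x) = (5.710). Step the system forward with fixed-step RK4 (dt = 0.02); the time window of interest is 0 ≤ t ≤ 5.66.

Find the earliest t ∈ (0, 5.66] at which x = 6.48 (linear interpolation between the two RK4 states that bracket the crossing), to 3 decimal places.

t=0.000: state=(5.710)
step 1 (dt=0.02): k1=(1.391), k2=(1.386), k3=(1.386), k4=(1.381); state += dt/6·(k1+2k2+2k3+k4)
t=0.020: state=(5.738)
t=0.040: state=(5.765)
t=0.060: state=(5.793)
continuing one RK4 step at a time; state shown every 10 steps (Δt=0.2):
t=0.200: state=(5.978)
t=0.400: state=(6.223)
t=0.600: state=(6.446)
t=0.620: state=(6.467)
next step: t=0.640: state=(6.488) — x has crossed 6.48
linear interpolation between t=0.620 (6.46676) and t=0.640 (6.48756) → t≈0.633

t = 0.633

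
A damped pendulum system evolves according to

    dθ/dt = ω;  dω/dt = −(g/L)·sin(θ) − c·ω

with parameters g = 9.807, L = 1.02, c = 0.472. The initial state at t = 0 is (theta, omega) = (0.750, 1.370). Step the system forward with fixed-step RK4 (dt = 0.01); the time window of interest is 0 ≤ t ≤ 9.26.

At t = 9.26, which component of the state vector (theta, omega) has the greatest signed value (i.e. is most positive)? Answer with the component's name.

largest component: theta

t=0.000: state=(0.750, 1.370)
step 1 (dt=0.01): k1=(1.370, -7.200), k2=(1.334, -7.231), k3=(1.334, -7.230), k4=(1.298, -7.260); state += dt/6·(k1+2k2+2k3+k4)
t=0.010: state=(0.763, 1.298)
t=0.020: state=(0.776, 1.225)
t=0.030: state=(0.788, 1.151)
continuing one RK4 step at a time; state shown every 50 steps (Δt=0.5):
t=0.500: state=(0.544, -1.930)
t=1.000: state=(-0.502, -1.428)
t=1.500: state=(-0.492, 1.342)
t=2.000: state=(0.337, 1.300)
t=2.500: state=(0.420, -0.936)
t=3.000: state=(-0.228, -1.117)
t=3.500: state=(-0.349, 0.655)
t=4.000: state=(0.155, 0.933)
t=4.500: state=(0.285, -0.457)
t=5.000: state=(-0.105, -0.766)
t=5.500: state=(-0.231, 0.318)
t=6.000: state=(0.070, 0.623)
t=6.500: state=(0.186, -0.219)
t=7.000: state=(-0.046, -0.503)
t=7.500: state=(-0.149, 0.148)
t=8.000: state=(0.029, 0.405)
t=8.500: state=(0.119, -0.098)
t=9.000: state=(-0.017, -0.324)
t=9.260: state=(-0.083, -0.159)
compare at T: theta=-0.083, omega=-0.159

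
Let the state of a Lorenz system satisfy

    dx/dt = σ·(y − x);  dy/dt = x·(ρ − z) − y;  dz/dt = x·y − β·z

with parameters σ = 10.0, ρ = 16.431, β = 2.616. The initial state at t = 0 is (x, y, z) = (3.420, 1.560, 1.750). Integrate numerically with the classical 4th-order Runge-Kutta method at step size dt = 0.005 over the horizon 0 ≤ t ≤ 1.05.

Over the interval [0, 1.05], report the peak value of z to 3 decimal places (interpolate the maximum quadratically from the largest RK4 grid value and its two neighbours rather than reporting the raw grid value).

t=0.000: state=(3.420, 1.560, 1.750)
step 1 (dt=0.005): k1=(-18.600, 48.649, 0.757), k2=(-16.919, 47.838, 1.090), k3=(-16.981, 47.899, 1.088), k4=(-15.356, 47.145, 1.409); state += dt/6·(k1+2k2+2k3+k4)
t=0.005: state=(3.335, 1.799, 1.755)
t=0.010: state=(3.266, 2.032, 1.764)
t=0.015: state=(3.211, 2.258, 1.776)
continuing one RK4 step at a time; state shown every 10 steps (Δt=0.05):
t=0.050: state=(3.167, 3.758, 1.938)
t=0.100: state=(3.862, 5.974, 2.496)
t=0.150: state=(5.239, 8.615, 3.744)
t=0.200: state=(7.210, 11.662, 6.260)
t=0.250: state=(9.573, 14.369, 10.689)
t=0.300: state=(11.701, 15.026, 16.902)
t=0.350: state=(12.508, 12.119, 22.781)
t=0.400: state=(11.255, 6.842, 25.367)
t=0.450: state=(8.489, 2.308, 24.334)
t=0.500: state=(5.481, -0.078, 21.676)
t=0.550: state=(3.086, -0.887, 18.912)
t=0.600: state=(1.488, -0.993, 16.493)
t=0.650: state=(0.529, -0.905, 14.428)
t=0.700: state=(-0.018, -0.833, 12.650)
t=0.750: state=(-0.336, -0.837, 11.106)
t=0.800: state=(-0.550, -0.929, 9.763)
t=0.850: state=(-0.735, -1.113, 8.597)
t=0.900: state=(-0.941, -1.400, 7.592)
t=0.950: state=(-1.205, -1.816, 6.742)
t=1.000: state=(-1.564, -2.403, 6.052)
t=1.050: state=(-2.060, -3.222, 5.548)
largest grid value and its neighbours: z(0.400)=25.36748, z(0.405)=25.40175, z(0.410)=25.39938
parabola through these three points peaks at t≈0.407 with z≈25.40522

max z = 25.405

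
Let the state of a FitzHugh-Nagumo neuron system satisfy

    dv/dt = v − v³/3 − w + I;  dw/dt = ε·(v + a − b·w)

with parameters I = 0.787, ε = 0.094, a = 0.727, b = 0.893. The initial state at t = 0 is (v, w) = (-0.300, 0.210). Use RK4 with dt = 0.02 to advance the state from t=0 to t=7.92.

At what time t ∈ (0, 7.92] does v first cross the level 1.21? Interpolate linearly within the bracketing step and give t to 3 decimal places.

t = 2.072

t=0.000: state=(-0.300, 0.210)
step 1 (dt=0.02): k1=(0.286, 0.023), k2=(0.288, 0.023), k3=(0.288, 0.023), k4=(0.291, 0.023); state += dt/6·(k1+2k2+2k3+k4)
t=0.020: state=(-0.294, 0.210)
t=0.040: state=(-0.288, 0.211)
t=0.060: state=(-0.282, 0.211)
continuing one RK4 step at a time; state shown every 25 steps (Δt=0.5):
t=0.500: state=(-0.121, 0.225)
t=1.000: state=(0.158, 0.249)
t=1.500: state=(0.586, 0.289)
t=2.000: state=(1.133, 0.350)
t=2.060: state=(1.197, 0.359)
next step: t=2.080: state=(1.218, 0.362) — v has crossed 1.21
linear interpolation between t=2.060 (1.19726) and t=2.080 (1.21819) → t≈2.072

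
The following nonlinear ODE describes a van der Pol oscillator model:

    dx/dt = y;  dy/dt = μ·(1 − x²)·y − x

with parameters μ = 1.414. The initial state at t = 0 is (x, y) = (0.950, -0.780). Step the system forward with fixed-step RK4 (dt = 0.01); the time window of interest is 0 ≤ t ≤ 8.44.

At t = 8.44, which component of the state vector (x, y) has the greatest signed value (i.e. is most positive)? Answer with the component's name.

t=0.000: state=(0.950, -0.780)
step 1 (dt=0.01): k1=(-0.780, -1.058), k2=(-0.785, -1.063), k3=(-0.785, -1.063), k4=(-0.791, -1.068); state += dt/6·(k1+2k2+2k3+k4)
t=0.010: state=(0.942, -0.791)
t=0.020: state=(0.934, -0.801)
t=0.030: state=(0.926, -0.812)
continuing one RK4 step at a time; state shown every 50 steps (Δt=0.5):
t=0.500: state=(0.394, -1.543)
t=1.000: state=(-0.715, -2.858)
t=1.500: state=(-1.839, -1.007)
t=2.000: state=(-1.928, 0.279)
t=2.500: state=(-1.720, 0.511)
t=3.000: state=(-1.424, 0.682)
t=3.500: state=(-1.013, 1.008)
t=4.000: state=(-0.333, 1.851)
t=4.500: state=(0.963, 3.117)
t=5.000: state=(1.965, 0.590)
t=5.500: state=(1.949, -0.347)
t=6.000: state=(1.727, -0.520)
t=6.500: state=(1.430, -0.682)
t=7.000: state=(1.019, -1.003)
t=7.500: state=(0.345, -1.835)
t=8.000: state=(-0.944, -3.122)
t=8.440: state=(-1.916, -0.911)
compare at T: x=-1.916, y=-0.911

largest component: y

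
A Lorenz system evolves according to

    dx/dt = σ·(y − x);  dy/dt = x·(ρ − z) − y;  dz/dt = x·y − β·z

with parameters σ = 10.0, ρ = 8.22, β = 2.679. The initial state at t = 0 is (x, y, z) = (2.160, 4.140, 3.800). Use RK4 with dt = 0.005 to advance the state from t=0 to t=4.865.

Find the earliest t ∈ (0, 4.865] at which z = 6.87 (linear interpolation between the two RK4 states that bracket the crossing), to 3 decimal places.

t = 0.293

t=0.000: state=(2.160, 4.140, 3.800)
step 1 (dt=0.005): k1=(19.800, 5.407, -1.238), k2=(19.440, 5.619, -0.995), k3=(19.454, 5.613, -0.999), k4=(19.108, 5.820, -0.758); state += dt/6·(k1+2k2+2k3+k4)
t=0.005: state=(2.257, 4.168, 3.795)
t=0.010: state=(2.351, 4.198, 3.792)
t=0.015: state=(2.442, 4.230, 3.792)
continuing one RK4 step at a time; state shown every 40 steps (Δt=0.2):
t=0.200: state=(4.878, 5.966, 5.250)
t=0.290: state=(5.722, 6.456, 6.808)
next step: t=0.295: state=(5.758, 6.463, 6.902) — z has crossed 6.87
linear interpolation between t=0.290 (6.80847) and t=0.295 (6.90204) → t≈0.293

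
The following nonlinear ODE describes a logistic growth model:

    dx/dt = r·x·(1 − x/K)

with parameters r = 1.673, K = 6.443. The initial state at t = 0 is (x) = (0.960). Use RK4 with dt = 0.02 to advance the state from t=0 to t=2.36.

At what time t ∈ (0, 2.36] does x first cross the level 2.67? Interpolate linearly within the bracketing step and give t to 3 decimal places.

t=0.000: state=(0.960)
step 1 (dt=0.02): k1=(1.367), k2=(1.383), k3=(1.383), k4=(1.399); state += dt/6·(k1+2k2+2k3+k4)
t=0.020: state=(0.988)
t=0.040: state=(1.016)
t=0.060: state=(1.045)
continuing one RK4 step at a time; state shown every 5 steps (Δt=0.1):
t=0.100: state=(1.105)
t=0.200: state=(1.266)
t=0.300: state=(1.445)
t=0.400: state=(1.642)
t=0.500: state=(1.854)
t=0.600: state=(2.083)
t=0.700: state=(2.325)
t=0.800: state=(2.579)
t=0.820: state=(2.631)
next step: t=0.840: state=(2.684) — x has crossed 2.67
linear interpolation between t=0.820 (2.63127) and t=0.840 (2.68352) → t≈0.835

t = 0.835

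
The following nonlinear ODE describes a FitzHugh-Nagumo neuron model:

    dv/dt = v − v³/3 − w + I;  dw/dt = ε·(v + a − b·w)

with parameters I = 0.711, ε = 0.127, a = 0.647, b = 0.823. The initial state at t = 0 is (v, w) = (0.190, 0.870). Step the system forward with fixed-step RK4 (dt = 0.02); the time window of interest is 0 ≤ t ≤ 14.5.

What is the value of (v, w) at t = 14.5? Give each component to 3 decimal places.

(v, w) = (-1.675, 1.279)

t=0.000: state=(0.190, 0.870)
step 1 (dt=0.02): k1=(0.029, 0.015), k2=(0.029, 0.015), k3=(0.029, 0.015), k4=(0.029, 0.015); state += dt/6·(k1+2k2+2k3+k4)
t=0.020: state=(0.191, 0.870)
t=0.040: state=(0.191, 0.871)
t=0.060: state=(0.192, 0.871)
continuing one RK4 step at a time; state shown every 25 steps (Δt=0.5):
t=0.500: state=(0.206, 0.878)
t=1.000: state=(0.227, 0.887)
t=1.500: state=(0.254, 0.896)
t=2.000: state=(0.291, 0.908)
t=2.500: state=(0.342, 0.921)
t=3.000: state=(0.412, 0.937)
t=3.500: state=(0.506, 0.958)
t=4.000: state=(0.629, 0.984)
t=4.500: state=(0.777, 1.018)
t=5.000: state=(0.936, 1.059)
t=5.500: state=(1.083, 1.108)
t=6.000: state=(1.193, 1.162)
t=6.500: state=(1.258, 1.219)
t=7.000: state=(1.283, 1.276)
t=7.500: state=(1.277, 1.330)
t=8.000: state=(1.250, 1.380)
t=8.500: state=(1.208, 1.426)
t=9.000: state=(1.156, 1.467)
t=9.500: state=(1.094, 1.502)
t=10.000: state=(1.022, 1.531)
t=10.500: state=(0.939, 1.554)
t=11.000: state=(0.841, 1.570)
t=11.500: state=(0.720, 1.578)
t=12.000: state=(0.563, 1.578)
t=12.500: state=(0.346, 1.566)
t=13.000: state=(0.019, 1.538)
t=13.500: state=(-0.486, 1.486)
t=14.000: state=(-1.156, 1.400)
t=14.500: state=(-1.675, 1.279)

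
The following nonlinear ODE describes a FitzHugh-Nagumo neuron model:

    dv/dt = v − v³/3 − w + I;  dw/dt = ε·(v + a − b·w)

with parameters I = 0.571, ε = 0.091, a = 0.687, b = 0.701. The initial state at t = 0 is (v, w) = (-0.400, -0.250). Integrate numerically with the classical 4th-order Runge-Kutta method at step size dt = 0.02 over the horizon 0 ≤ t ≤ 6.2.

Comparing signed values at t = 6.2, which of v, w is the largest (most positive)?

t=0.000: state=(-0.400, -0.250)
step 1 (dt=0.02): k1=(0.442, 0.042), k2=(0.446, 0.042), k3=(0.446, 0.042), k4=(0.449, 0.043); state += dt/6·(k1+2k2+2k3+k4)
t=0.020: state=(-0.391, -0.249)
t=0.040: state=(-0.382, -0.248)
t=0.060: state=(-0.373, -0.247)
continuing one RK4 step at a time; state shown every 25 steps (Δt=0.5):
t=0.500: state=(-0.128, -0.224)
t=1.000: state=(0.293, -0.183)
t=1.500: state=(0.905, -0.120)
t=2.000: state=(1.515, -0.030)
t=2.500: state=(1.819, 0.077)
t=3.000: state=(1.889, 0.189)
t=3.500: state=(1.877, 0.298)
t=4.000: state=(1.843, 0.403)
t=4.500: state=(1.803, 0.503)
t=5.000: state=(1.761, 0.598)
t=5.500: state=(1.717, 0.688)
t=6.000: state=(1.673, 0.773)
t=6.200: state=(1.655, 0.805)
compare at T: v=1.655, w=0.805

largest component: v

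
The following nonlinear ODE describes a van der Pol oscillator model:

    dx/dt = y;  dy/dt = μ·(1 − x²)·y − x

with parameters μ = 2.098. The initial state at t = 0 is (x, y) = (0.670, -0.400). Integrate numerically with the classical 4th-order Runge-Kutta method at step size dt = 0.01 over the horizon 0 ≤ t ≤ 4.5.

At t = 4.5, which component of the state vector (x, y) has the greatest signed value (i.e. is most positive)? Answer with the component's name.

t=0.000: state=(0.670, -0.400)
step 1 (dt=0.01): k1=(-0.400, -1.132), k2=(-0.406, -1.139), k3=(-0.406, -1.139), k4=(-0.411, -1.146); state += dt/6·(k1+2k2+2k3+k4)
t=0.010: state=(0.666, -0.411)
t=0.020: state=(0.662, -0.423)
t=0.030: state=(0.657, -0.435)
continuing one RK4 step at a time; state shown every 20 steps (Δt=0.2):
t=0.200: state=(0.565, -0.660)
t=0.400: state=(0.399, -1.025)
t=0.600: state=(0.143, -1.575)
t=0.800: state=(-0.248, -2.376)
t=1.000: state=(-0.804, -3.086)
t=1.200: state=(-1.397, -2.565)
t=1.400: state=(-1.762, -1.090)
t=1.600: state=(-1.876, -0.173)
t=1.800: state=(-1.870, 0.172)
t=2.000: state=(-1.821, 0.296)
t=2.200: state=(-1.756, 0.352)
t=2.400: state=(-1.681, 0.391)
t=2.600: state=(-1.600, 0.428)
t=2.800: state=(-1.510, 0.472)
t=3.000: state=(-1.410, 0.527)
t=3.200: state=(-1.297, 0.602)
t=3.400: state=(-1.167, 0.706)
t=3.600: state=(-1.011, 0.863)
t=3.800: state=(-0.816, 1.113)
t=4.000: state=(-0.555, 1.539)
t=4.200: state=(-0.179, 2.289)
t=4.400: state=(0.388, 3.416)
t=4.500: state=(0.755, 3.868)
compare at T: x=0.755, y=3.868

largest component: y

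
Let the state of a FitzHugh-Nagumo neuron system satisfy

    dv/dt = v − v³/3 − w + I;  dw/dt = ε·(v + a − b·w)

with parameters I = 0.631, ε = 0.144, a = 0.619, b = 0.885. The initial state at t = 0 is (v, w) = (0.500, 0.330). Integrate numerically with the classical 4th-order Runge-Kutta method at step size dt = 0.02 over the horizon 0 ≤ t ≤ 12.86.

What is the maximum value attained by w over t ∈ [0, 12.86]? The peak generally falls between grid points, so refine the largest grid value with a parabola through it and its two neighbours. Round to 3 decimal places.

max w = 1.510

t=0.000: state=(0.500, 0.330)
step 1 (dt=0.02): k1=(0.759, 0.119), k2=(0.764, 0.120), k3=(0.764, 0.120), k4=(0.768, 0.121); state += dt/6·(k1+2k2+2k3+k4)
t=0.020: state=(0.515, 0.332)
t=0.040: state=(0.531, 0.335)
t=0.060: state=(0.546, 0.337)
continuing one RK4 step at a time; state shown every 25 steps (Δt=0.5):
t=0.500: state=(0.922, 0.402)
t=1.000: state=(1.329, 0.500)
t=1.500: state=(1.571, 0.615)
t=2.000: state=(1.650, 0.733)
t=2.500: state=(1.645, 0.846)
t=3.000: state=(1.606, 0.950)
t=3.500: state=(1.554, 1.045)
t=4.000: state=(1.496, 1.130)
t=4.500: state=(1.435, 1.206)
t=5.000: state=(1.371, 1.273)
t=5.500: state=(1.305, 1.330)
t=6.000: state=(1.236, 1.380)
t=6.500: state=(1.162, 1.422)
t=7.000: state=(1.083, 1.455)
t=7.500: state=(0.996, 1.481)
t=8.000: state=(0.898, 1.499)
t=8.500: state=(0.782, 1.509)
t=9.000: state=(0.639, 1.508)
t=9.500: state=(0.449, 1.497)
t=10.000: state=(0.176, 1.470)
t=10.500: state=(-0.241, 1.421)
t=11.000: state=(-0.849, 1.339)
t=11.500: state=(-1.472, 1.217)
t=12.000: state=(-1.790, 1.069)
t=12.500: state=(-1.857, 0.918)
t=12.860: state=(-1.845, 0.815)
largest grid value and its neighbours: w(8.720)=1.50969, w(8.740)=1.50970, w(8.760)=1.50970
parabola through these three points peaks at t≈8.742 with w≈1.50970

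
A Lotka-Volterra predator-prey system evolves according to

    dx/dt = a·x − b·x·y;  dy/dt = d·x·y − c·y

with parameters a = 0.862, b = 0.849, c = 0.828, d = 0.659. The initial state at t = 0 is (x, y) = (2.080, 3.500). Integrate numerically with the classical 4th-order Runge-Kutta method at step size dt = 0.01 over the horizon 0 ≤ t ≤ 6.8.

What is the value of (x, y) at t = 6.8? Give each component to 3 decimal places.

(x, y) = (1.738, 0.114)

t=0.000: state=(2.080, 3.500)
step 1 (dt=0.01): k1=(-4.388, 1.900), k2=(-4.358, 1.854), k3=(-4.358, 1.854), k4=(-4.328, 1.809); state += dt/6·(k1+2k2+2k3+k4)
t=0.010: state=(2.036, 3.519)
t=0.020: state=(1.993, 3.536)
t=0.030: state=(1.951, 3.553)
continuing one RK4 step at a time; state shown every 25 steps (Δt=0.25):
t=0.250: state=(1.190, 3.704)
t=0.500: state=(0.684, 3.499)
t=0.750: state=(0.420, 3.108)
t=1.000: state=(0.282, 2.674)
t=1.250: state=(0.207, 2.262)
t=1.500: state=(0.166, 1.896)
t=1.750: state=(0.142, 1.581)
t=2.000: state=(0.130, 1.314)
t=2.250: state=(0.125, 1.091)
t=2.500: state=(0.125, 0.905)
t=2.750: state=(0.131, 0.752)
t=3.000: state=(0.140, 0.625)
t=3.250: state=(0.154, 0.521)
t=3.500: state=(0.173, 0.435)
t=3.750: state=(0.197, 0.364)
t=4.000: state=(0.227, 0.307)
t=4.250: state=(0.265, 0.260)
t=4.500: state=(0.313, 0.221)
t=4.750: state=(0.372, 0.190)
t=5.000: state=(0.444, 0.165)
t=5.250: state=(0.533, 0.146)
t=5.500: state=(0.642, 0.131)
t=5.750: state=(0.776, 0.119)
t=6.000: state=(0.939, 0.112)
t=6.250: state=(1.138, 0.108)
t=6.500: state=(1.380, 0.108)
t=6.750: state=(1.672, 0.112)
t=6.800: state=(1.738, 0.114)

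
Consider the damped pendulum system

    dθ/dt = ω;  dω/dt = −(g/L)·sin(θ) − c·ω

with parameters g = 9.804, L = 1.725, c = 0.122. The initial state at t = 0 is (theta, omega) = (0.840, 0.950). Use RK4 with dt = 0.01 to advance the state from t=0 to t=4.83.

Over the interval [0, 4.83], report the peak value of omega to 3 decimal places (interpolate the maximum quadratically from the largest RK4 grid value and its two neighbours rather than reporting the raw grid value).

max omega = 1.910

t=0.000: state=(0.840, 0.950)
step 1 (dt=0.01): k1=(0.950, -4.348), k2=(0.928, -4.363), k3=(0.928, -4.363), k4=(0.906, -4.378); state += dt/6·(k1+2k2+2k3+k4)
t=0.010: state=(0.849, 0.906)
t=0.020: state=(0.858, 0.862)
t=0.030: state=(0.867, 0.818)
continuing one RK4 step at a time; state shown every 20 steps (Δt=0.2):
t=0.200: state=(0.940, 0.044)
t=0.400: state=(0.859, -0.846)
t=0.600: state=(0.612, -1.587)
t=0.800: state=(0.245, -2.019)
t=1.000: state=(-0.166, -2.013)
t=1.200: state=(-0.531, -1.574)
t=1.400: state=(-0.776, -0.843)
t=1.600: state=(-0.861, 0.007)
t=1.800: state=(-0.775, 0.837)
t=2.000: state=(-0.536, 1.509)
t=2.200: state=(-0.192, 1.876)
t=2.400: state=(0.186, 1.832)
t=2.600: state=(0.515, 1.396)
t=2.800: state=(0.727, 0.699)
t=3.000: state=(0.788, -0.100)
t=3.200: state=(0.690, -0.864)
t=3.400: state=(0.453, -1.458)
t=3.600: state=(0.127, -1.747)
t=3.800: state=(-0.219, -1.651)
t=4.000: state=(-0.510, -1.203)
t=4.200: state=(-0.686, -0.532)
t=4.400: state=(-0.718, 0.216)
t=4.600: state=(-0.603, 0.909)
t=4.800: state=(-0.366, 1.417)
t=4.830: state=(-0.323, 1.470)
largest grid value and its neighbours: omega(2.270)=1.90982, omega(2.280)=1.91029, omega(2.290)=1.90967
parabola through these three points peaks at t≈2.279 with omega≈1.91029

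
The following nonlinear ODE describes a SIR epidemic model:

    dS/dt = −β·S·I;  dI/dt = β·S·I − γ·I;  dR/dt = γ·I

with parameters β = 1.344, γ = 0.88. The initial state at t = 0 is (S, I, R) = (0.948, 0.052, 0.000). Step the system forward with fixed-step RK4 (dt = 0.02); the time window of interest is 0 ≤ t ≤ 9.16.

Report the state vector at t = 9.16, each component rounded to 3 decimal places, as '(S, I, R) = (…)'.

t=0.000: state=(0.948, 0.052, 0.000)
step 1 (dt=0.02): k1=(-0.066, 0.020, 0.046), k2=(-0.066, 0.021, 0.046), k3=(-0.066, 0.021, 0.046), k4=(-0.067, 0.021, 0.046); state += dt/6·(k1+2k2+2k3+k4)
t=0.020: state=(0.947, 0.052, 0.001)
t=0.040: state=(0.945, 0.053, 0.002)
t=0.060: state=(0.944, 0.053, 0.003)
continuing one RK4 step at a time; state shown every 25 steps (Δt=0.5):
t=0.500: state=(0.912, 0.063, 0.025)
t=1.000: state=(0.871, 0.073, 0.055)
t=1.500: state=(0.827, 0.084, 0.090)
t=2.000: state=(0.779, 0.092, 0.129)
t=2.500: state=(0.730, 0.099, 0.171)
t=3.000: state=(0.683, 0.102, 0.215)
t=3.500: state=(0.637, 0.103, 0.260)
t=4.000: state=(0.595, 0.100, 0.305)
t=4.500: state=(0.557, 0.095, 0.348)
t=5.000: state=(0.524, 0.088, 0.388)
t=5.500: state=(0.495, 0.080, 0.425)
t=6.000: state=(0.471, 0.071, 0.458)
t=6.500: state=(0.450, 0.062, 0.487)
t=7.000: state=(0.433, 0.054, 0.513)
t=7.500: state=(0.419, 0.046, 0.535)
t=8.000: state=(0.407, 0.039, 0.554)
t=8.500: state=(0.397, 0.033, 0.570)
t=9.000: state=(0.389, 0.028, 0.583)
t=9.160: state=(0.387, 0.026, 0.587)

(S, I, R) = (0.387, 0.026, 0.587)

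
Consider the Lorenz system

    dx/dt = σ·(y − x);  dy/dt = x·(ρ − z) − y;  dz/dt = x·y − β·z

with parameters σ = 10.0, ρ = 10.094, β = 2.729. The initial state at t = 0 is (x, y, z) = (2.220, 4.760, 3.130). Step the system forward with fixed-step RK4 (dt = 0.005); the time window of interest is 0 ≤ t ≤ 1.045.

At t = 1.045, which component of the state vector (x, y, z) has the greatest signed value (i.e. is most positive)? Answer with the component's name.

largest component: z

t=0.000: state=(2.220, 4.760, 3.130)
step 1 (dt=0.005): k1=(25.400, 10.700, 2.025), k2=(25.033, 11.104, 2.375), k3=(25.052, 11.095, 2.370), k4=(24.702, 11.489, 2.719); state += dt/6·(k1+2k2+2k3+k4)
t=0.005: state=(2.345, 4.815, 3.142)
t=0.010: state=(2.467, 4.875, 3.157)
t=0.015: state=(2.586, 4.938, 3.176)
continuing one RK4 step at a time; state shown every 10 steps (Δt=0.05):
t=0.050: state=(3.360, 5.467, 3.406)
t=0.100: state=(4.384, 6.407, 4.053)
t=0.150: state=(5.396, 7.412, 5.126)
t=0.200: state=(6.380, 8.263, 6.648)
t=0.250: state=(7.230, 8.693, 8.525)
t=0.300: state=(7.783, 8.475, 10.484)
t=0.350: state=(7.884, 7.578, 12.116)
t=0.400: state=(7.487, 6.243, 13.068)
t=0.450: state=(6.697, 4.855, 13.240)
t=0.500: state=(5.720, 3.720, 12.787)
t=0.550: state=(4.757, 2.950, 11.963)
t=0.600: state=(3.943, 2.511, 10.984)
t=0.650: state=(3.332, 2.318, 9.988)
t=0.700: state=(2.923, 2.292, 9.047)
t=0.750: state=(2.691, 2.382, 8.197)
t=0.800: state=(2.604, 2.559, 7.455)
t=0.850: state=(2.638, 2.811, 6.832)
t=0.900: state=(2.773, 3.138, 6.336)
t=0.950: state=(3.000, 3.540, 5.977)
t=1.000: state=(3.312, 4.019, 5.772)
t=1.045: state=(3.662, 4.509, 5.735)
compare at T: x=3.662, y=4.509, z=5.735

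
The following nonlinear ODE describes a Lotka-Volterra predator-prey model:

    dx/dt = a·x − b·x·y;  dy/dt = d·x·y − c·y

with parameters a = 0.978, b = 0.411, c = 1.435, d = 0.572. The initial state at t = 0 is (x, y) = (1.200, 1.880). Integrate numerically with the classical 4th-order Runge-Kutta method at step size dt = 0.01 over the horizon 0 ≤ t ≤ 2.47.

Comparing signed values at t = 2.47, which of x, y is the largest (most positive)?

largest component: x

t=0.000: state=(1.200, 1.880)
step 1 (dt=0.01): k1=(0.246, -1.407), k2=(0.250, -1.401), k3=(0.250, -1.401), k4=(0.254, -1.394); state += dt/6·(k1+2k2+2k3+k4)
t=0.010: state=(1.203, 1.866)
t=0.020: state=(1.205, 1.852)
t=0.030: state=(1.208, 1.838)
continuing one RK4 step at a time; state shown every 10 steps (Δt=0.1):
t=0.100: state=(1.228, 1.746)
t=0.200: state=(1.264, 1.624)
t=0.300: state=(1.307, 1.514)
t=0.400: state=(1.357, 1.416)
t=0.500: state=(1.414, 1.327)
t=0.600: state=(1.479, 1.249)
t=0.700: state=(1.552, 1.180)
t=0.800: state=(1.632, 1.120)
t=0.900: state=(1.721, 1.068)
t=1.000: state=(1.818, 1.024)
t=1.100: state=(1.924, 0.987)
t=1.200: state=(2.038, 0.957)
t=1.300: state=(2.162, 0.935)
t=1.400: state=(2.295, 0.920)
t=1.500: state=(2.437, 0.913)
t=1.600: state=(2.589, 0.913)
t=1.700: state=(2.749, 0.921)
t=1.800: state=(2.918, 0.939)
t=1.900: state=(3.095, 0.966)
t=2.000: state=(3.277, 1.004)
t=2.100: state=(3.465, 1.055)
t=2.200: state=(3.654, 1.120)
t=2.300: state=(3.842, 1.202)
t=2.400: state=(4.024, 1.304)
t=2.470: state=(4.145, 1.389)
compare at T: x=4.145, y=1.389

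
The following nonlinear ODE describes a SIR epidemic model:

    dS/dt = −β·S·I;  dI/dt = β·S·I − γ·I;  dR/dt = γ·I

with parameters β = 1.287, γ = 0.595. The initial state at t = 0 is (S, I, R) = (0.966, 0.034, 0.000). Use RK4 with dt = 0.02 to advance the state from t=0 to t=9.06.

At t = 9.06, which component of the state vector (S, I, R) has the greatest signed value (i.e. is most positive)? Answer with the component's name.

t=0.000: state=(0.966, 0.034, 0.000)
step 1 (dt=0.02): k1=(-0.042, 0.022, 0.020), k2=(-0.043, 0.022, 0.020), k3=(-0.043, 0.022, 0.020), k4=(-0.043, 0.022, 0.020); state += dt/6·(k1+2k2+2k3+k4)
t=0.020: state=(0.965, 0.034, 0.000)
t=0.040: state=(0.964, 0.035, 0.001)
t=0.060: state=(0.963, 0.035, 0.001)
continuing one RK4 step at a time; state shown every 25 steps (Δt=0.5):
t=0.500: state=(0.941, 0.047, 0.012)
t=1.000: state=(0.909, 0.063, 0.028)
t=1.500: state=(0.868, 0.083, 0.050)
t=2.000: state=(0.817, 0.106, 0.078)
t=2.500: state=(0.757, 0.130, 0.113)
t=3.000: state=(0.691, 0.154, 0.155)
t=3.500: state=(0.621, 0.175, 0.204)
t=4.000: state=(0.552, 0.189, 0.259)
t=4.500: state=(0.488, 0.196, 0.316)
t=5.000: state=(0.430, 0.196, 0.375)
t=5.500: state=(0.380, 0.189, 0.432)
t=6.000: state=(0.337, 0.176, 0.486)
t=6.500: state=(0.303, 0.161, 0.536)
t=7.000: state=(0.274, 0.144, 0.582)
t=7.500: state=(0.252, 0.126, 0.622)
t=8.000: state=(0.233, 0.110, 0.657)
t=8.500: state=(0.218, 0.094, 0.687)
t=9.000: state=(0.207, 0.080, 0.713)
t=9.060: state=(0.205, 0.079, 0.716)
compare at T: S=0.205, I=0.079, R=0.716

largest component: R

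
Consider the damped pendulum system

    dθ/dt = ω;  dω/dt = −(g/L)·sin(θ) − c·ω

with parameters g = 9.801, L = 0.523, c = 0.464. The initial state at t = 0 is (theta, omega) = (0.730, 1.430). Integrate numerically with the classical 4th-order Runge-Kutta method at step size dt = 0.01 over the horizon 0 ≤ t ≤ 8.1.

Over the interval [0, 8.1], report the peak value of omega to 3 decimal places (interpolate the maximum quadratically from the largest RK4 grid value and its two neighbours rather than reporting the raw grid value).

max omega = 2.633

t=0.000: state=(0.730, 1.430)
step 1 (dt=0.01): k1=(1.430, -13.161), k2=(1.364, -13.230), k3=(1.364, -13.225), k4=(1.298, -13.289); state += dt/6·(k1+2k2+2k3+k4)
t=0.010: state=(0.744, 1.298)
t=0.020: state=(0.756, 1.164)
t=0.030: state=(0.767, 1.030)
continuing one RK4 step at a time; state shown every 50 steps (Δt=0.5):
t=0.500: state=(-0.007, -3.103)
t=1.000: state=(-0.562, 1.519)
t=1.500: state=(0.511, 1.034)
t=2.000: state=(-0.028, -2.192)
t=2.500: state=(-0.375, 1.208)
t=3.000: state=(0.377, 0.574)
t=3.500: state=(-0.065, -1.518)
t=4.000: state=(-0.235, 1.001)
t=4.500: state=(0.279, 0.227)
t=5.000: state=(-0.086, -1.017)
t=5.500: state=(-0.137, 0.814)
t=6.000: state=(0.202, 0.007)
t=6.500: state=(-0.090, -0.653)
t=7.000: state=(-0.071, 0.637)
t=7.500: state=(0.142, -0.111)
t=8.000: state=(-0.083, -0.395)
t=8.100: state=(-0.113, -0.195)
largest grid value and its neighbours: omega(1.210)=2.63019, omega(1.220)=2.63306, omega(1.230)=2.63101
parabola through these three points peaks at t≈1.221 with omega≈2.63308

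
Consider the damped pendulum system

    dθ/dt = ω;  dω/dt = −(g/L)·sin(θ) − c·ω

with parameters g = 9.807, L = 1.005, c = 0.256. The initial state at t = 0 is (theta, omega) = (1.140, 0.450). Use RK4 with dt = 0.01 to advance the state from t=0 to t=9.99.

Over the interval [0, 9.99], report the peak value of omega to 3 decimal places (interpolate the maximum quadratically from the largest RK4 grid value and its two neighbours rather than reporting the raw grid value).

t=0.000: state=(1.140, 0.450)
step 1 (dt=0.01): k1=(0.450, -8.982), k2=(0.405, -8.979), k3=(0.405, -8.979), k4=(0.360, -8.975); state += dt/6·(k1+2k2+2k3+k4)
t=0.010: state=(1.144, 0.360)
t=0.020: state=(1.147, 0.271)
t=0.030: state=(1.149, 0.181)
continuing one RK4 step at a time; state shown every 50 steps (Δt=0.5):
t=0.500: state=(0.359, -3.069)
t=1.000: state=(-0.918, -1.107)
t=1.500: state=(-0.501, 2.454)
t=2.000: state=(0.714, 1.449)
t=2.500: state=(0.551, -1.921)
t=3.000: state=(-0.547, -1.578)
t=3.500: state=(-0.552, 1.491)
t=4.000: state=(0.416, 1.579)
t=4.500: state=(0.526, -1.154)
t=5.000: state=(-0.315, -1.508)
t=5.500: state=(-0.488, 0.893)
t=6.000: state=(0.239, 1.401)
t=6.500: state=(0.445, -0.692)
t=7.000: state=(-0.182, -1.281)
t=7.500: state=(-0.401, 0.537)
t=8.000: state=(0.138, 1.158)
t=8.500: state=(0.359, -0.417)
t=9.000: state=(-0.105, -1.039)
t=9.500: state=(-0.320, 0.324)
t=9.990: state=(0.071, 0.937)
largest grid value and its neighbours: omega(1.650)=2.78775, omega(1.660)=2.78904, omega(1.670)=2.78761
parabola through these three points peaks at t≈1.660 with omega≈2.78904

max omega = 2.789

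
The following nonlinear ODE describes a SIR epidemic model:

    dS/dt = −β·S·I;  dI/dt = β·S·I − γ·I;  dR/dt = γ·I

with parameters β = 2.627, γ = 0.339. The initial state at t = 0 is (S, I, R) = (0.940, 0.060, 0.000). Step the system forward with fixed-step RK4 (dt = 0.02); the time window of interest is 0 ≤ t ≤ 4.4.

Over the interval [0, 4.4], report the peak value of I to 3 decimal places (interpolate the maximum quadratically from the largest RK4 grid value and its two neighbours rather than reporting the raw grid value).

max I = 0.615

t=0.000: state=(0.940, 0.060, 0.000)
step 1 (dt=0.02): k1=(-0.148, 0.128, 0.020), k2=(-0.151, 0.130, 0.021), k3=(-0.151, 0.130, 0.021), k4=(-0.154, 0.133, 0.021); state += dt/6·(k1+2k2+2k3+k4)
t=0.020: state=(0.937, 0.063, 0.000)
t=0.040: state=(0.934, 0.065, 0.001)
t=0.060: state=(0.931, 0.068, 0.001)
continuing one RK4 step at a time; state shown every 10 steps (Δt=0.2):
t=0.200: state=(0.904, 0.091, 0.005)
t=0.400: state=(0.852, 0.135, 0.013)
t=0.600: state=(0.782, 0.194, 0.024)
t=0.800: state=(0.693, 0.267, 0.039)
t=1.000: state=(0.590, 0.350, 0.060)
t=1.200: state=(0.480, 0.433, 0.087)
t=1.400: state=(0.375, 0.507, 0.119)
t=1.600: state=(0.283, 0.562, 0.155)
t=1.800: state=(0.208, 0.597, 0.195)
t=2.000: state=(0.151, 0.613, 0.236)
t=2.200: state=(0.110, 0.613, 0.277)
t=2.400: state=(0.080, 0.602, 0.319)
t=2.600: state=(0.058, 0.583, 0.359)
t=2.800: state=(0.043, 0.559, 0.397)
t=3.000: state=(0.032, 0.533, 0.435)
t=3.200: state=(0.025, 0.506, 0.470)
t=3.400: state=(0.019, 0.478, 0.503)
t=3.600: state=(0.015, 0.451, 0.535)
t=3.800: state=(0.012, 0.424, 0.564)
t=4.000: state=(0.010, 0.398, 0.592)
t=4.200: state=(0.008, 0.374, 0.618)
t=4.400: state=(0.006, 0.351, 0.643)
largest grid value and its neighbours: I(2.080)=0.61465, I(2.100)=0.61471, I(2.120)=0.61464
parabola through these three points peaks at t≈2.099 with I≈0.61471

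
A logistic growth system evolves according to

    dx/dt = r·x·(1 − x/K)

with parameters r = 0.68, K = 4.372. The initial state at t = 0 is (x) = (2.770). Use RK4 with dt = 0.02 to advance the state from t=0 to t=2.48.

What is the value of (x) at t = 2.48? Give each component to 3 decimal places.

t=0.000: state=(2.770)
step 1 (dt=0.02): k1=(0.690), k2=(0.689), k3=(0.689), k4=(0.688); state += dt/6·(k1+2k2+2k3+k4)
t=0.020: state=(2.784)
t=0.040: state=(2.798)
t=0.060: state=(2.811)
continuing one RK4 step at a time; state shown every 5 steps (Δt=0.1):
t=0.100: state=(2.838)
t=0.200: state=(2.905)
t=0.300: state=(2.971)
t=0.400: state=(3.035)
t=0.500: state=(3.097)
t=0.600: state=(3.158)
t=0.700: state=(3.216)
t=0.800: state=(3.273)
t=0.900: state=(3.328)
t=1.000: state=(3.381)
t=1.100: state=(3.432)
t=1.200: state=(3.482)
t=1.300: state=(3.529)
t=1.400: state=(3.574)
t=1.500: state=(3.618)
t=1.600: state=(3.659)
t=1.700: state=(3.699)
t=1.800: state=(3.737)
t=1.900: state=(3.773)
t=2.000: state=(3.807)
t=2.100: state=(3.840)
t=2.200: state=(3.871)
t=2.300: state=(3.900)
t=2.400: state=(3.928)
t=2.480: state=(3.949)

(x) = (3.949)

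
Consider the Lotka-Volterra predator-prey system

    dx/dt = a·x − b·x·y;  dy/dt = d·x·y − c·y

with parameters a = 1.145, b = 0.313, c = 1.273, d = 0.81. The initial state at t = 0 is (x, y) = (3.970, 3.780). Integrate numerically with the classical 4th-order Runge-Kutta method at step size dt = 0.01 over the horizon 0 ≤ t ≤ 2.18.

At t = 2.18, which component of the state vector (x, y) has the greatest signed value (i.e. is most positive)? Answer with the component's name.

largest component: y

t=0.000: state=(3.970, 3.780)
step 1 (dt=0.01): k1=(-0.151, 7.343), k2=(-0.197, 7.412), k3=(-0.197, 7.412), k4=(-0.243, 7.481); state += dt/6·(k1+2k2+2k3+k4)
t=0.010: state=(3.968, 3.854)
t=0.020: state=(3.965, 3.930)
t=0.030: state=(3.961, 4.006)
continuing one RK4 step at a time; state shown every 10 steps (Δt=0.1):
t=0.100: state=(3.907, 4.582)
t=0.200: state=(3.742, 5.503)
t=0.300: state=(3.478, 6.495)
t=0.400: state=(3.134, 7.478)
t=0.500: state=(2.741, 8.355)
t=0.600: state=(2.340, 9.036)
t=0.700: state=(1.963, 9.469)
t=0.800: state=(1.631, 9.640)
t=0.900: state=(1.353, 9.574)
t=1.000: state=(1.129, 9.318)
t=1.100: state=(0.951, 8.922)
t=1.200: state=(0.812, 8.435)
t=1.300: state=(0.705, 7.897)
t=1.400: state=(0.623, 7.336)
t=1.500: state=(0.560, 6.776)
t=1.600: state=(0.513, 6.230)
t=1.700: state=(0.477, 5.709)
t=1.800: state=(0.451, 5.219)
t=1.900: state=(0.432, 4.762)
t=2.000: state=(0.420, 4.340)
t=2.100: state=(0.414, 3.953)
t=2.180: state=(0.413, 3.667)
compare at T: x=0.413, y=3.667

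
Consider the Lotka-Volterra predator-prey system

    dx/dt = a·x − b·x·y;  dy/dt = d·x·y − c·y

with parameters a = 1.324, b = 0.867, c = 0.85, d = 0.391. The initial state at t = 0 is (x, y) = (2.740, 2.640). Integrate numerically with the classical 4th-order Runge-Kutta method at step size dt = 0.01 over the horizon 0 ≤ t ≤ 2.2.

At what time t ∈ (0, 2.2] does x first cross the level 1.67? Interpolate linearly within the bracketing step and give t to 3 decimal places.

t=0.000: state=(2.740, 2.640)
step 1 (dt=0.01): k1=(-2.644, 0.584), k2=(-2.638, 0.571), k3=(-2.638, 0.571), k4=(-2.632, 0.558); state += dt/6·(k1+2k2+2k3+k4)
t=0.010: state=(2.714, 2.646)
t=0.020: state=(2.687, 2.651)
t=0.030: state=(2.661, 2.656)
continuing one RK4 step at a time; state shown every 10 steps (Δt=0.1):
t=0.100: state=(2.483, 2.685)
t=0.200: state=(2.243, 2.705)
t=0.300: state=(2.025, 2.701)
t=0.400: state=(1.831, 2.675)
t=0.490: state=(1.677, 2.635)
next step: t=0.500: state=(1.661, 2.630) — x has crossed 1.67
linear interpolation between t=0.490 (1.67677) and t=0.500 (1.66077) → t≈0.494

t = 0.494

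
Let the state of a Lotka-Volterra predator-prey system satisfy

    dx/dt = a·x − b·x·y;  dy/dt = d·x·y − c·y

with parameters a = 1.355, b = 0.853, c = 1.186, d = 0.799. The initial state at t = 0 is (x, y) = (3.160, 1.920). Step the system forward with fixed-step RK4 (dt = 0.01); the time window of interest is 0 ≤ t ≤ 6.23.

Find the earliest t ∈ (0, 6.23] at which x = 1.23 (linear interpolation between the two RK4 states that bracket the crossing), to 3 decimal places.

t = 0.870

t=0.000: state=(3.160, 1.920)
step 1 (dt=0.01): k1=(-0.894, 2.571), k2=(-0.927, 2.581), k3=(-0.927, 2.581), k4=(-0.960, 2.591); state += dt/6·(k1+2k2+2k3+k4)
t=0.010: state=(3.151, 1.946)
t=0.020: state=(3.141, 1.972)
t=0.030: state=(3.130, 1.998)
continuing one RK4 step at a time; state shown every 25 steps (Δt=0.25):
t=0.250: state=(2.742, 2.589)
t=0.500: state=(2.082, 3.122)
t=0.750: state=(1.463, 3.298)
t=0.870: state=(1.231, 3.254)
next step: t=0.880: state=(1.213, 3.247) — x has crossed 1.23
linear interpolation between t=0.870 (1.23051) and t=0.880 (1.21319) → t≈0.870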